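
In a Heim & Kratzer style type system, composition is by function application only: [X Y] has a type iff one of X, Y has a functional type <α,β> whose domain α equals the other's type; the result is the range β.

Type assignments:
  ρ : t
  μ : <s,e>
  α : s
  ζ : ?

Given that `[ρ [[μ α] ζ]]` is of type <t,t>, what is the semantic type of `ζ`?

<e,<t,<t,t>>>

[ρ [[μ α] ζ]] must have type <t,t>. The sister ρ has type t; that is not a function onto <t,t>, so [[μ α] ζ] must be the functor, of type <t,<t,t>>.
[[μ α] ζ] must have type <t,<t,t>>. The sister [μ α] has type e; that is not a function onto <t,<t,t>>, so ζ must be the functor, of type <e,<t,<t,t>>>.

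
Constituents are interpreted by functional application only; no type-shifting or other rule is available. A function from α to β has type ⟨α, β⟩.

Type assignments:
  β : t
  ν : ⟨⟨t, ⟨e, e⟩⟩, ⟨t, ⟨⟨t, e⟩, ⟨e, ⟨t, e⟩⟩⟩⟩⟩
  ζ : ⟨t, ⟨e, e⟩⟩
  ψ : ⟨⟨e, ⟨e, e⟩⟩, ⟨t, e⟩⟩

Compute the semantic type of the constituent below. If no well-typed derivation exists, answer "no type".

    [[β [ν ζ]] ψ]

no type

[ν ζ] — ν of type ⟨⟨t, ⟨e, e⟩⟩, ⟨t, ⟨⟨t, e⟩, ⟨e, ⟨t, e⟩⟩⟩⟩⟩ combines with ζ of type ⟨t, ⟨e, e⟩⟩: type ⟨t, ⟨⟨t, e⟩, ⟨e, ⟨t, e⟩⟩⟩⟩.
[β [ν ζ]] — [ν ζ] of type ⟨t, ⟨⟨t, e⟩, ⟨e, ⟨t, e⟩⟩⟩⟩ combines with β of type t: type ⟨⟨t, e⟩, ⟨e, ⟨t, e⟩⟩⟩.
At [[β [ν ζ]] ψ]: neither ⟨⟨t, e⟩, ⟨e, ⟨t, e⟩⟩⟩ nor ⟨⟨e, ⟨e, e⟩⟩, ⟨t, e⟩⟩ can take the other as argument; the node is ill-typed.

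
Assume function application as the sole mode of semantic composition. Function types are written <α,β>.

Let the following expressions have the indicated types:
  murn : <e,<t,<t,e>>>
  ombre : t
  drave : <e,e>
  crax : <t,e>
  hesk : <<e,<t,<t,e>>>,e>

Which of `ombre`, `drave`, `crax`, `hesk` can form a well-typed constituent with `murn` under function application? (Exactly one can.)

ombre : t — murn needs e; ombre needs nothing (atomic); neither fits.
drave : <e,e> — murn needs e; drave needs e; neither fits.
crax : <t,e> — murn needs e; crax needs t; neither fits.
hesk — combines: hesk : <<e,<t,<t,e>>>,e> takes murn : <e,<t,<t,e>>> as argument, giving e.

hesk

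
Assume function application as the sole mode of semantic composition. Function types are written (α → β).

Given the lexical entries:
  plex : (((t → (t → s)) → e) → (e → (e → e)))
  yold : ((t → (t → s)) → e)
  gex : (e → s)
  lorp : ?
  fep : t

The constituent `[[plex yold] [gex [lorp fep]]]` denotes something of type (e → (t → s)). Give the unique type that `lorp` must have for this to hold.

(t → ((e → s) → ((e → (e → e)) → (e → (t → s)))))

[[plex yold] [gex [lorp fep]]] is required to be (e → (t → s)). [plex yold] : (e → (e → e)) cannot yield (e → (t → s)) as functor, so [gex [lorp fep]] : ((e → (e → e)) → (e → (t → s))).
[gex [lorp fep]] is required to be ((e → (e → e)) → (e → (t → s))). gex : (e → s) cannot yield ((e → (e → e)) → (e → (t → s))) as functor, so [lorp fep] : ((e → s) → ((e → (e → e)) → (e → (t → s)))).
[lorp fep] is required to be ((e → s) → ((e → (e → e)) → (e → (t → s)))). fep : t cannot yield ((e → s) → ((e → (e → e)) → (e → (t → s)))) as functor, so lorp : (t → ((e → s) → ((e → (e → e)) → (e → (t → s))))).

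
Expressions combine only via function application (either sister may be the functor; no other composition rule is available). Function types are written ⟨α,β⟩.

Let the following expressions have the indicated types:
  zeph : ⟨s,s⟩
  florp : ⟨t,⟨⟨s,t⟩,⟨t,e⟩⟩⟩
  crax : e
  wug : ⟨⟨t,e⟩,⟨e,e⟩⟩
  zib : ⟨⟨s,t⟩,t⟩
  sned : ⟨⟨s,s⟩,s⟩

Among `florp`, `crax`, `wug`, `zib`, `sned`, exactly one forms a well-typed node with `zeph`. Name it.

sned

florp : ⟨t,⟨⟨s,t⟩,⟨t,e⟩⟩⟩ — no; zeph wants s, and florp wants t.
crax : e — no; zeph wants s, and crax wants nothing (atomic).
wug : ⟨⟨t,e⟩,⟨e,e⟩⟩ — no; zeph wants s, and wug wants ⟨t,e⟩.
zib : ⟨⟨s,t⟩,t⟩ — no; zeph wants s, and zib wants ⟨s,t⟩.
sned — combines: sned : ⟨⟨s,s⟩,s⟩ takes zeph : ⟨s,s⟩ as argument, giving s.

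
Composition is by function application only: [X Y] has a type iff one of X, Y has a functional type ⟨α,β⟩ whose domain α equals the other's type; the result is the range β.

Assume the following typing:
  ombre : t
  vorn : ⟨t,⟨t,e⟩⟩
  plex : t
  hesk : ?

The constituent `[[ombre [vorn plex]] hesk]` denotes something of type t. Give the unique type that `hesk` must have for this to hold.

⟨e,t⟩

At [[ombre [vorn plex]] hesk] (required: t): [ombre [vorn plex]] is e, which is not a function with range t; hence hesk is the functor — type ⟨e,t⟩.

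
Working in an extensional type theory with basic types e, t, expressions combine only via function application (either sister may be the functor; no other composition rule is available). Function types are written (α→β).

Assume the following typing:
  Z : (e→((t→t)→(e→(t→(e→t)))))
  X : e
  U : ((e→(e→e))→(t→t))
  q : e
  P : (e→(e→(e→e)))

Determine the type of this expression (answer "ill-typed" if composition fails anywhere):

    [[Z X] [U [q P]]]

(e→(t→(e→t)))

At [Z X], Z : (e→((t→t)→(e→(t→(e→t))))) takes X : e, giving ((t→t)→(e→(t→(e→t)))).
At [q P], P : (e→(e→(e→e))) takes q : e, giving (e→(e→e)).
At [U [q P]], U : ((e→(e→e))→(t→t)) takes [q P] : (e→(e→e)), giving (t→t).
At [[Z X] [U [q P]]], [Z X] : ((t→t)→(e→(t→(e→t)))) takes [U [q P]] : (t→t), giving (e→(t→(e→t))).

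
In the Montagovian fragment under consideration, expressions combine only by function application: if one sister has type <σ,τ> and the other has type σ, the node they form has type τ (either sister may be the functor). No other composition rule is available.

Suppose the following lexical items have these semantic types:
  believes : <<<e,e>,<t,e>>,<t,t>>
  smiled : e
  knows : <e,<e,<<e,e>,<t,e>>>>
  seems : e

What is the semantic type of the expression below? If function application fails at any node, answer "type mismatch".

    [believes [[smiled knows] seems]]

[smiled knows]: <e,<e,<<e,e>,<t,e>>>> applied to e yields <e,<<e,e>,<t,e>>>.
[[smiled knows] seems]: <e,<<e,e>,<t,e>>> applied to e yields <<e,e>,<t,e>>.
[believes [[smiled knows] seems]]: <<<e,e>,<t,e>>,<t,t>> applied to <<e,e>,<t,e>> yields <t,t>.

<t,t>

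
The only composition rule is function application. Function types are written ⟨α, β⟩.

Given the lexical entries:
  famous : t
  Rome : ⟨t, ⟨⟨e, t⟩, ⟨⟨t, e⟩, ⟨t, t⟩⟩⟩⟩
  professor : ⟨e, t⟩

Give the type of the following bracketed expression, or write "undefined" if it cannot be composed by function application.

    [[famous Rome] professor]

[famous Rome] — Rome of type ⟨t, ⟨⟨e, t⟩, ⟨⟨t, e⟩, ⟨t, t⟩⟩⟩⟩ combines with famous of type t: type ⟨⟨e, t⟩, ⟨⟨t, e⟩, ⟨t, t⟩⟩⟩.
[[famous Rome] professor] — [famous Rome] of type ⟨⟨e, t⟩, ⟨⟨t, e⟩, ⟨t, t⟩⟩⟩ combines with professor of type ⟨e, t⟩: type ⟨⟨t, e⟩, ⟨t, t⟩⟩.

⟨⟨t, e⟩, ⟨t, t⟩⟩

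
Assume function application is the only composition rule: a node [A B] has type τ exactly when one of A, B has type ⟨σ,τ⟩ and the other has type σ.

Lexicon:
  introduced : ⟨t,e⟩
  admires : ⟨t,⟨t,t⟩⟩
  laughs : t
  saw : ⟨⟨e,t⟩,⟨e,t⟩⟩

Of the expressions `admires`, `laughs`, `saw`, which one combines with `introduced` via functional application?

laughs

admires : ⟨t,⟨t,t⟩⟩ — no; introduced wants t, and admires wants t.
laughs — combines: introduced : ⟨t,e⟩ takes laughs : t as argument, giving e.
saw : ⟨⟨e,t⟩,⟨e,t⟩⟩ — no; introduced wants t, and saw wants ⟨e,t⟩.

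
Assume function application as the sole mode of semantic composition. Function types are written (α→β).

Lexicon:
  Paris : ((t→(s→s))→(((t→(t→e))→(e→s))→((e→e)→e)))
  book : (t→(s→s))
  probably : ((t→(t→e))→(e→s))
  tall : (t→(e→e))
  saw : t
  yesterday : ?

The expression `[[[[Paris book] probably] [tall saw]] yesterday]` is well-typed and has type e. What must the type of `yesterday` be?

(e→e)

[[[[Paris book] probably] [tall saw]] yesterday] is required to be e. [[[Paris book] probably] [tall saw]] : e cannot yield e as functor, so yesterday : (e→e).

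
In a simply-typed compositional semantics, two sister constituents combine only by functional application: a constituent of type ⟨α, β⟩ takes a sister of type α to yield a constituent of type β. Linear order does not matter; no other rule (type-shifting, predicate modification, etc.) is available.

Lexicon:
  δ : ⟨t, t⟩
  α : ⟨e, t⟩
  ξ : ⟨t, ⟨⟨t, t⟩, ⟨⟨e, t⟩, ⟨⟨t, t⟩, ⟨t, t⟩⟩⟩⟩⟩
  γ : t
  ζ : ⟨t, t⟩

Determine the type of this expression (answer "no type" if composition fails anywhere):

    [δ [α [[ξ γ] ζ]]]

⟨t, t⟩

[ξ γ]: ξ is ⟨t, ⟨⟨t, t⟩, ⟨⟨e, t⟩, ⟨⟨t, t⟩, ⟨t, t⟩⟩⟩⟩⟩, γ is t; result ⟨⟨t, t⟩, ⟨⟨e, t⟩, ⟨⟨t, t⟩, ⟨t, t⟩⟩⟩⟩.
[[ξ γ] ζ]: [ξ γ] is ⟨⟨t, t⟩, ⟨⟨e, t⟩, ⟨⟨t, t⟩, ⟨t, t⟩⟩⟩⟩, ζ is ⟨t, t⟩; result ⟨⟨e, t⟩, ⟨⟨t, t⟩, ⟨t, t⟩⟩⟩.
[α [[ξ γ] ζ]]: [[ξ γ] ζ] is ⟨⟨e, t⟩, ⟨⟨t, t⟩, ⟨t, t⟩⟩⟩, α is ⟨e, t⟩; result ⟨⟨t, t⟩, ⟨t, t⟩⟩.
[δ [α [[ξ γ] ζ]]]: [α [[ξ γ] ζ]] is ⟨⟨t, t⟩, ⟨t, t⟩⟩, δ is ⟨t, t⟩; result ⟨t, t⟩.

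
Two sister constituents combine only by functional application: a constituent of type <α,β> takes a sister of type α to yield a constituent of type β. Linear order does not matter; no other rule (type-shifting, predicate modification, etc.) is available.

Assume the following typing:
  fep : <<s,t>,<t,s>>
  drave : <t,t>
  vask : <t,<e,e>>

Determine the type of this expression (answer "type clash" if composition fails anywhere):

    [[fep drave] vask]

type clash

[fep drave]: <<s,t>,<t,s>> and <t,t> cannot combine by function application — type clash.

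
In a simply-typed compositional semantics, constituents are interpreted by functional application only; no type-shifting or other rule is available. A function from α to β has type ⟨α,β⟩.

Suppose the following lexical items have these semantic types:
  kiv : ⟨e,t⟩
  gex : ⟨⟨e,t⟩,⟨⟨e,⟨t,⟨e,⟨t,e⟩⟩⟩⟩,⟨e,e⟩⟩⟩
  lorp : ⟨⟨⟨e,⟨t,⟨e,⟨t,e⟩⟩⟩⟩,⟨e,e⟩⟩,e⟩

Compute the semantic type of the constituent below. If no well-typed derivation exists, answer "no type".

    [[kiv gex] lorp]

[kiv gex] — gex of type ⟨⟨e,t⟩,⟨⟨e,⟨t,⟨e,⟨t,e⟩⟩⟩⟩,⟨e,e⟩⟩⟩ combines with kiv of type ⟨e,t⟩: type ⟨⟨e,⟨t,⟨e,⟨t,e⟩⟩⟩⟩,⟨e,e⟩⟩.
[[kiv gex] lorp] — lorp of type ⟨⟨⟨e,⟨t,⟨e,⟨t,e⟩⟩⟩⟩,⟨e,e⟩⟩,e⟩ combines with [kiv gex] of type ⟨⟨e,⟨t,⟨e,⟨t,e⟩⟩⟩⟩,⟨e,e⟩⟩: type e.

e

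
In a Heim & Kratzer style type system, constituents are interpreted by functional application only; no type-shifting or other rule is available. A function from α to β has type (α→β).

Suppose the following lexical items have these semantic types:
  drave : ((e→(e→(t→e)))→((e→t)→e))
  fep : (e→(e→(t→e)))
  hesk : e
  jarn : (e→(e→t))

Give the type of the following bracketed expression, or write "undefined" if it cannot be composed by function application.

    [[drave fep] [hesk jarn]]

[drave fep]: drave is ((e→(e→(t→e)))→((e→t)→e)), fep is (e→(e→(t→e))); result ((e→t)→e).
[hesk jarn]: jarn is (e→(e→t)), hesk is e; result (e→t).
[[drave fep] [hesk jarn]]: [drave fep] is ((e→t)→e), [hesk jarn] is (e→t); result e.

e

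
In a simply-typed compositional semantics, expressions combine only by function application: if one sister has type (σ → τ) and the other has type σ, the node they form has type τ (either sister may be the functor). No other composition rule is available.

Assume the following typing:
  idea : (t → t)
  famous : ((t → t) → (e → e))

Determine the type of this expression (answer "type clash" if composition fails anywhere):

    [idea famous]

At [idea famous], famous : ((t → t) → (e → e)) takes idea : (t → t), giving (e → e).

(e → e)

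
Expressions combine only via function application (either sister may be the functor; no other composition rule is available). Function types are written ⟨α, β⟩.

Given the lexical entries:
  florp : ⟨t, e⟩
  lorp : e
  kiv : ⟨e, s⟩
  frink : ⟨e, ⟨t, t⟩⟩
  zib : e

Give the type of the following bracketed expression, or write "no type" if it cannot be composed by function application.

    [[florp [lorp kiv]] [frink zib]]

no type

At [lorp kiv], kiv : ⟨e, s⟩ takes lorp : e, giving s.
At [florp [lorp kiv]]: neither ⟨t, e⟩ nor s can take the other as argument; the node is ill-typed.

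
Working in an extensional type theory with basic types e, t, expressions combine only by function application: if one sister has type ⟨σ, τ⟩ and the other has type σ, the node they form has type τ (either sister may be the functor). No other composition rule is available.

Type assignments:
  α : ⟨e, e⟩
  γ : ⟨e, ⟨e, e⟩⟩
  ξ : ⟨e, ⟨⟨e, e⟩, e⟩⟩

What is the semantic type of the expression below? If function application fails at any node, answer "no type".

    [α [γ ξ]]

At [γ ξ]: neither ⟨e, ⟨e, e⟩⟩ nor ⟨e, ⟨⟨e, e⟩, e⟩⟩ can take the other as argument; the node is ill-typed.

no type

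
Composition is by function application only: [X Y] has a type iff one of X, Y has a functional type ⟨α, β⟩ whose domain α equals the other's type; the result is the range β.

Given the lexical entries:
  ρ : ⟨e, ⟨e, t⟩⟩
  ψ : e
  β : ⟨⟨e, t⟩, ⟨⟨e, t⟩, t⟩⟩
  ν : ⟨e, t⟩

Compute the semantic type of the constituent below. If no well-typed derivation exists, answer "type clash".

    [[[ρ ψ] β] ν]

t

[ρ ψ]: ⟨e, ⟨e, t⟩⟩ applied to e yields ⟨e, t⟩.
[[ρ ψ] β]: ⟨⟨e, t⟩, ⟨⟨e, t⟩, t⟩⟩ applied to ⟨e, t⟩ yields ⟨⟨e, t⟩, t⟩.
[[[ρ ψ] β] ν]: ⟨⟨e, t⟩, t⟩ applied to ⟨e, t⟩ yields t.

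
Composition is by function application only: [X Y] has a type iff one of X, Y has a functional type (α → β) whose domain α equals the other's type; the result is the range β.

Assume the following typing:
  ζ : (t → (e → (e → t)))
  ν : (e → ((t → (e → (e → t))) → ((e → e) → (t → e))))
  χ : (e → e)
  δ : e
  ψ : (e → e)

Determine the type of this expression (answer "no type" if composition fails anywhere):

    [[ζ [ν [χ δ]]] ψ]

[χ δ]: functor χ : (e → e), argument δ : e; result e.
[ν [χ δ]]: functor ν : (e → ((t → (e → (e → t))) → ((e → e) → (t → e)))), argument [χ δ] : e; result ((t → (e → (e → t))) → ((e → e) → (t → e))).
[ζ [ν [χ δ]]]: functor [ν [χ δ]] : ((t → (e → (e → t))) → ((e → e) → (t → e))), argument ζ : (t → (e → (e → t))); result ((e → e) → (t → e)).
[[ζ [ν [χ δ]]] ψ]: functor [ζ [ν [χ δ]]] : ((e → e) → (t → e)), argument ψ : (e → e); result (t → e).

(t → e)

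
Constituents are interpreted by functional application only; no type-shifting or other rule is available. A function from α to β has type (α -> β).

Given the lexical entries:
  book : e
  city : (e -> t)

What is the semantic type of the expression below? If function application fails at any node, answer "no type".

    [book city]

t

[book city] — city of type (e -> t) combines with book of type e: type t.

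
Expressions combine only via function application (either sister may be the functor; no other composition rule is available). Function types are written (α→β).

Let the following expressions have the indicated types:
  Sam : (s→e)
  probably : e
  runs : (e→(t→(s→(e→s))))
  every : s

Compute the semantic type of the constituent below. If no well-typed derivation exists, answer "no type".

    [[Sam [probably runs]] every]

[probably runs]: runs is (e→(t→(s→(e→s)))), probably is e; result (t→(s→(e→s))).
[Sam [probably runs]]: (s→e) with (t→(s→(e→s))) — neither is a function whose domain matches the other; composition fails here.

no type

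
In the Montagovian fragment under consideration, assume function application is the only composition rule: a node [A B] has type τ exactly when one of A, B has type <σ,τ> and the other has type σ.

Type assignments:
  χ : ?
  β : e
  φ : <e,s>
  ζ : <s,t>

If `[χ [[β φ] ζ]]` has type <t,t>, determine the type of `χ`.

<t,<t,t>>

[χ [[β φ] ζ]] is required to be <t,t>. [[β φ] ζ] : t cannot yield <t,t> as functor, so χ : <t,<t,t>>.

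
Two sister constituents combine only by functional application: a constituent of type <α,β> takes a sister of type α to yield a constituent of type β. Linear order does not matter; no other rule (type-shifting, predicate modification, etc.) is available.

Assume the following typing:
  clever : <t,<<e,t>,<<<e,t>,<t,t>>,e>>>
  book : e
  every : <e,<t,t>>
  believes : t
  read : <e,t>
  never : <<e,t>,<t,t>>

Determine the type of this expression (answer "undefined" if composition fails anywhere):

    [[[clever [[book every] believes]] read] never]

[book every] — every of type <e,<t,t>> combines with book of type e: type <t,t>.
[[book every] believes] — [book every] of type <t,t> combines with believes of type t: type t.
[clever [[book every] believes]] — clever of type <t,<<e,t>,<<<e,t>,<t,t>>,e>>> combines with [[book every] believes] of type t: type <<e,t>,<<<e,t>,<t,t>>,e>>.
[[clever [[book every] believes]] read] — [clever [[book every] believes]] of type <<e,t>,<<<e,t>,<t,t>>,e>> combines with read of type <e,t>: type <<<e,t>,<t,t>>,e>.
[[[clever [[book every] believes]] read] never] — [[clever [[book every] believes]] read] of type <<<e,t>,<t,t>>,e> combines with never of type <<e,t>,<t,t>>: type e.

e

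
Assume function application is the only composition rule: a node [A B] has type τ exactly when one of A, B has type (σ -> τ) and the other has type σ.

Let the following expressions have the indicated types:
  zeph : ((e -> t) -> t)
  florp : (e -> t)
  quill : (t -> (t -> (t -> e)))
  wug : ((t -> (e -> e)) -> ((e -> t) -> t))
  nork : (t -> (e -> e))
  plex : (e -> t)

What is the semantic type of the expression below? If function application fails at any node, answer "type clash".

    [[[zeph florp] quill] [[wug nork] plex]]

At [zeph florp], zeph : ((e -> t) -> t) takes florp : (e -> t), giving t.
At [[zeph florp] quill], quill : (t -> (t -> (t -> e))) takes [zeph florp] : t, giving (t -> (t -> e)).
At [wug nork], wug : ((t -> (e -> e)) -> ((e -> t) -> t)) takes nork : (t -> (e -> e)), giving ((e -> t) -> t).
At [[wug nork] plex], [wug nork] : ((e -> t) -> t) takes plex : (e -> t), giving t.
At [[[zeph florp] quill] [[wug nork] plex]], [[zeph florp] quill] : (t -> (t -> e)) takes [[wug nork] plex] : t, giving (t -> e).

(t -> e)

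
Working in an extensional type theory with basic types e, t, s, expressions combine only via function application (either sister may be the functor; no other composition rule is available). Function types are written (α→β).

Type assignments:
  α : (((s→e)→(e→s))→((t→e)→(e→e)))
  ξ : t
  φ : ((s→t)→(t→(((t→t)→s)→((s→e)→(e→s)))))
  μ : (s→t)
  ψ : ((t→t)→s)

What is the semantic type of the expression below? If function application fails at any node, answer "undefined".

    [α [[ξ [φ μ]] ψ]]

[φ μ]: ((s→t)→(t→(((t→t)→s)→((s→e)→(e→s))))) applied to (s→t) yields (t→(((t→t)→s)→((s→e)→(e→s)))).
[ξ [φ μ]]: (t→(((t→t)→s)→((s→e)→(e→s)))) applied to t yields (((t→t)→s)→((s→e)→(e→s))).
[[ξ [φ μ]] ψ]: (((t→t)→s)→((s→e)→(e→s))) applied to ((t→t)→s) yields ((s→e)→(e→s)).
[α [[ξ [φ μ]] ψ]]: (((s→e)→(e→s))→((t→e)→(e→e))) applied to ((s→e)→(e→s)) yields ((t→e)→(e→e)).

((t→e)→(e→e))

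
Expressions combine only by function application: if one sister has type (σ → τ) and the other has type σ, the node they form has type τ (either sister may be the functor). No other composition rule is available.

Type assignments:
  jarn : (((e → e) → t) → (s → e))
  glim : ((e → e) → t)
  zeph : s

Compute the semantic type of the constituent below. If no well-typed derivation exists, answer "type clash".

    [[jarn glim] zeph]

e

[jarn glim]: (((e → e) → t) → (s → e)) applied to ((e → e) → t) yields (s → e).
[[jarn glim] zeph]: (s → e) applied to s yields e.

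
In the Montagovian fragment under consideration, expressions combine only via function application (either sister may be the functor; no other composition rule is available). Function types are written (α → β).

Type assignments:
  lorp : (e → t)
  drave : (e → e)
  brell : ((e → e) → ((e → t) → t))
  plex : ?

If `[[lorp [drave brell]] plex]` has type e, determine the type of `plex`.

[[lorp [drave brell]] plex] is required to be e. [lorp [drave brell]] : t cannot yield e as functor, so plex : (t → e).

(t → e)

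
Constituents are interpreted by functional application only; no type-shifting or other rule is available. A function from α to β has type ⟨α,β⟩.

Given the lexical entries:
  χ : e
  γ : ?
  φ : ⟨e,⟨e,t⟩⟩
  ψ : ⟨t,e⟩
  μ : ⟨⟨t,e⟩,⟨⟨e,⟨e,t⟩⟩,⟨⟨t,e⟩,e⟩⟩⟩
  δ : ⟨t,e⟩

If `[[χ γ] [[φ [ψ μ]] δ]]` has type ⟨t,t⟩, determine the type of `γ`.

[[χ γ] [[φ [ψ μ]] δ]] must have type ⟨t,t⟩. The sister [[φ [ψ μ]] δ] has type e; that is not a function onto ⟨t,t⟩, so [χ γ] must be the functor, of type ⟨e,⟨t,t⟩⟩.
[χ γ] must have type ⟨e,⟨t,t⟩⟩. The sister χ has type e; that is not a function onto ⟨e,⟨t,t⟩⟩, so γ must be the functor, of type ⟨e,⟨e,⟨t,t⟩⟩⟩.

⟨e,⟨e,⟨t,t⟩⟩⟩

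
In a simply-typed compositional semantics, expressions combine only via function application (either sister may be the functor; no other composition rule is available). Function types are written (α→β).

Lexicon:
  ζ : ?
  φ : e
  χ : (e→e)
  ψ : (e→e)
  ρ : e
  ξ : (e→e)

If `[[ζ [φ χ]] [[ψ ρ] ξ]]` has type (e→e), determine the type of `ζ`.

For [[ζ [φ χ]] [[ψ ρ] ξ]] to have type (e→e) with [[ψ ρ] ξ] of type e, [ζ [φ χ]] must be the function: [ζ [φ χ]] : (e→(e→e)).
For [ζ [φ χ]] to have type (e→(e→e)) with [φ χ] of type e, ζ must be the function: ζ : (e→(e→(e→e))).

(e→(e→(e→e)))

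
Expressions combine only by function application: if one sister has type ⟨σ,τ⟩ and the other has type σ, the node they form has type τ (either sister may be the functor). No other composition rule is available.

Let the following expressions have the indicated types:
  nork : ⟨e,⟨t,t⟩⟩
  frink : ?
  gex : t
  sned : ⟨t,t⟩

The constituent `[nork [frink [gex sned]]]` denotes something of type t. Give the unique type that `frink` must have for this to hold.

⟨t,⟨⟨e,⟨t,t⟩⟩,t⟩⟩

[nork [frink [gex sned]]] must have type t. The sister nork has type ⟨e,⟨t,t⟩⟩; that is not a function onto t, so [frink [gex sned]] must be the functor, of type ⟨⟨e,⟨t,t⟩⟩,t⟩.
[frink [gex sned]] must have type ⟨⟨e,⟨t,t⟩⟩,t⟩. The sister [gex sned] has type t; that is not a function onto ⟨⟨e,⟨t,t⟩⟩,t⟩, so frink must be the functor, of type ⟨t,⟨⟨e,⟨t,t⟩⟩,t⟩⟩.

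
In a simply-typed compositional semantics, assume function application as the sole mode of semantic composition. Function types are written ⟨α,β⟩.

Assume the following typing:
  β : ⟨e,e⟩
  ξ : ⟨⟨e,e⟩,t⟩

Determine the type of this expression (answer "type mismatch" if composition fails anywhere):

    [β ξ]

[β ξ]: ξ is ⟨⟨e,e⟩,t⟩, β is ⟨e,e⟩; result t.

t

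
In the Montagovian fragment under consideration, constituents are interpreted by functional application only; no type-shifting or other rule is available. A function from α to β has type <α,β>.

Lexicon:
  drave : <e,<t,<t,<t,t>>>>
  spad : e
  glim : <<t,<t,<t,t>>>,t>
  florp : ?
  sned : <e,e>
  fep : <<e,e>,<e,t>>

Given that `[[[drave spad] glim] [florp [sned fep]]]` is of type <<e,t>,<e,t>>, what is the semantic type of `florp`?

<<e,t>,<t,<<e,t>,<e,t>>>>

[[[drave spad] glim] [florp [sned fep]]] is required to be <<e,t>,<e,t>>. [[drave spad] glim] : t cannot yield <<e,t>,<e,t>> as functor, so [florp [sned fep]] : <t,<<e,t>,<e,t>>>.
[florp [sned fep]] is required to be <t,<<e,t>,<e,t>>>. [sned fep] : <e,t> cannot yield <t,<<e,t>,<e,t>>> as functor, so florp : <<e,t>,<t,<<e,t>,<e,t>>>>.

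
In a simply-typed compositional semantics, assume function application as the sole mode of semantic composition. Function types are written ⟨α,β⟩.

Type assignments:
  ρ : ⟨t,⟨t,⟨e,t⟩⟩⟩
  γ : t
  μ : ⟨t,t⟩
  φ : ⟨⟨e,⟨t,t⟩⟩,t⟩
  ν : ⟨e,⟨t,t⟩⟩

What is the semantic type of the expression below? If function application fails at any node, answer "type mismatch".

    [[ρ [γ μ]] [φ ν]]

[γ μ]: μ is ⟨t,t⟩, γ is t; result t.
[ρ [γ μ]]: ρ is ⟨t,⟨t,⟨e,t⟩⟩⟩, [γ μ] is t; result ⟨t,⟨e,t⟩⟩.
[φ ν]: φ is ⟨⟨e,⟨t,t⟩⟩,t⟩, ν is ⟨e,⟨t,t⟩⟩; result t.
[[ρ [γ μ]] [φ ν]]: [ρ [γ μ]] is ⟨t,⟨e,t⟩⟩, [φ ν] is t; result ⟨e,t⟩.

⟨e,t⟩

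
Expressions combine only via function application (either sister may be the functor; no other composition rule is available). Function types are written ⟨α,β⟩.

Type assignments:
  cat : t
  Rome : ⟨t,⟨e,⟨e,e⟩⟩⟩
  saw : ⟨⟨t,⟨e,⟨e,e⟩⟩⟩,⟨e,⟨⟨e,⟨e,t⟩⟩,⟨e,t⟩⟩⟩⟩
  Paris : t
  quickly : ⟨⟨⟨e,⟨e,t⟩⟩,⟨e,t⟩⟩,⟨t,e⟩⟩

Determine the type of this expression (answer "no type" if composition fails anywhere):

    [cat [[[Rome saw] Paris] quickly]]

no type

[Rome saw]: ⟨⟨t,⟨e,⟨e,e⟩⟩⟩,⟨e,⟨⟨e,⟨e,t⟩⟩,⟨e,t⟩⟩⟩⟩ applied to ⟨t,⟨e,⟨e,e⟩⟩⟩ yields ⟨e,⟨⟨e,⟨e,t⟩⟩,⟨e,t⟩⟩⟩.
[[Rome saw] Paris]: ⟨e,⟨⟨e,⟨e,t⟩⟩,⟨e,t⟩⟩⟩ and t cannot combine by function application — type clash.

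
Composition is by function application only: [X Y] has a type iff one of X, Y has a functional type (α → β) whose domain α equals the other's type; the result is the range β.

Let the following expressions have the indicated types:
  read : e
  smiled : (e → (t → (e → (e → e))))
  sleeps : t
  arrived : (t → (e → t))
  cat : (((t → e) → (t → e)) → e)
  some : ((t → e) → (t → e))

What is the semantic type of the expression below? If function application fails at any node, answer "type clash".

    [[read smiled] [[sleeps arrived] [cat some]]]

[read smiled]: smiled is (e → (t → (e → (e → e)))), read is e; result (t → (e → (e → e))).
[sleeps arrived]: arrived is (t → (e → t)), sleeps is t; result (e → t).
[cat some]: cat is (((t → e) → (t → e)) → e), some is ((t → e) → (t → e)); result e.
[[sleeps arrived] [cat some]]: [sleeps arrived] is (e → t), [cat some] is e; result t.
[[read smiled] [[sleeps arrived] [cat some]]]: [read smiled] is (t → (e → (e → e))), [[sleeps arrived] [cat some]] is t; result (e → (e → e)).

(e → (e → e))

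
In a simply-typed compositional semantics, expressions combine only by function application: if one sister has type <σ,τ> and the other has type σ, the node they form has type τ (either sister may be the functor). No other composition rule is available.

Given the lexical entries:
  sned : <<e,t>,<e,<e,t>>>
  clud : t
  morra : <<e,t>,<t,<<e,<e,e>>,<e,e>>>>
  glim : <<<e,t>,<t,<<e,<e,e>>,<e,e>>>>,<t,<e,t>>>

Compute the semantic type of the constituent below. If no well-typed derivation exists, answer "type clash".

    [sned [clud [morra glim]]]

<e,<e,t>>

[morra glim]: glim is <<<e,t>,<t,<<e,<e,e>>,<e,e>>>>,<t,<e,t>>>, morra is <<e,t>,<t,<<e,<e,e>>,<e,e>>>>; result <t,<e,t>>.
[clud [morra glim]]: [morra glim] is <t,<e,t>>, clud is t; result <e,t>.
[sned [clud [morra glim]]]: sned is <<e,t>,<e,<e,t>>>, [clud [morra glim]] is <e,t>; result <e,<e,t>>.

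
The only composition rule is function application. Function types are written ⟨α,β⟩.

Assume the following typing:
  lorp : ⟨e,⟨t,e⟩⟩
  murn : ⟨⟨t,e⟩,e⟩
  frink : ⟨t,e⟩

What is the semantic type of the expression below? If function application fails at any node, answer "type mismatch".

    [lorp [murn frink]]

At [murn frink], murn : ⟨⟨t,e⟩,e⟩ takes frink : ⟨t,e⟩, giving e.
At [lorp [murn frink]], lorp : ⟨e,⟨t,e⟩⟩ takes [murn frink] : e, giving ⟨t,e⟩.

⟨t,e⟩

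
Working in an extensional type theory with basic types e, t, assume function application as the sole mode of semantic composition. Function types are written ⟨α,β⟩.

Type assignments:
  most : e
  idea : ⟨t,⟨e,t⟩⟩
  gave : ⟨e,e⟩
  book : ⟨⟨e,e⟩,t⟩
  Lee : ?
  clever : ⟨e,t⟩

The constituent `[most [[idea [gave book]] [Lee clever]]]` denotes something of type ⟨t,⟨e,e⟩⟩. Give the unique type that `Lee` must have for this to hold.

At [most [[idea [gave book]] [Lee clever]]] (required: ⟨t,⟨e,e⟩⟩): most is e, which is not a function with range ⟨t,⟨e,e⟩⟩; hence [[idea [gave book]] [Lee clever]] is the functor — type ⟨e,⟨t,⟨e,e⟩⟩⟩.
At [[idea [gave book]] [Lee clever]] (required: ⟨e,⟨t,⟨e,e⟩⟩⟩): [idea [gave book]] is ⟨e,t⟩, which is not a function with range ⟨e,⟨t,⟨e,e⟩⟩⟩; hence [Lee clever] is the functor — type ⟨⟨e,t⟩,⟨e,⟨t,⟨e,e⟩⟩⟩⟩.
At [Lee clever] (required: ⟨⟨e,t⟩,⟨e,⟨t,⟨e,e⟩⟩⟩⟩): clever is ⟨e,t⟩, which is not a function with range ⟨⟨e,t⟩,⟨e,⟨t,⟨e,e⟩⟩⟩⟩; hence Lee is the functor — type ⟨⟨e,t⟩,⟨⟨e,t⟩,⟨e,⟨t,⟨e,e⟩⟩⟩⟩⟩.

⟨⟨e,t⟩,⟨⟨e,t⟩,⟨e,⟨t,⟨e,e⟩⟩⟩⟩⟩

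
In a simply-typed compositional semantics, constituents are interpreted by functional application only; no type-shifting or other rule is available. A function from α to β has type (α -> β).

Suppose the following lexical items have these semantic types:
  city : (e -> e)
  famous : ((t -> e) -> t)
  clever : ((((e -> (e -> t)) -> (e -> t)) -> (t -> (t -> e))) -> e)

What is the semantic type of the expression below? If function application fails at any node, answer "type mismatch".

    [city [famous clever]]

At [famous clever]: neither ((t -> e) -> t) nor ((((e -> (e -> t)) -> (e -> t)) -> (t -> (t -> e))) -> e) can take the other as argument; the node is ill-typed.

type mismatch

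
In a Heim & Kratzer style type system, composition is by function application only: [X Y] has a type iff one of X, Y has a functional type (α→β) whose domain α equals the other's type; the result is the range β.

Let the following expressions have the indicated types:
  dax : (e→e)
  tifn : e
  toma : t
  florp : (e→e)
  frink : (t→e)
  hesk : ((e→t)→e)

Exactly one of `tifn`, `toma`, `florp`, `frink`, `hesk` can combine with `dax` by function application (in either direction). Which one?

tifn

tifn — combines: dax : (e→e) takes tifn : e as argument, giving e.
toma : t — does not combine with dax.
florp : (e→e) — does not combine with dax.
frink : (t→e) — does not combine with dax.
hesk : ((e→t)→e) — does not combine with dax.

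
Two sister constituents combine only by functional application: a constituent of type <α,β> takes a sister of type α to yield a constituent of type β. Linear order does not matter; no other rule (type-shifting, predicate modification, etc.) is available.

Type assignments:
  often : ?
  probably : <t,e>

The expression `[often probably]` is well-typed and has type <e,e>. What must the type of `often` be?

For [often probably] to have type <e,e> with probably of type <t,e>, often must be the function: often : <<t,e>,<e,e>>.

<<t,e>,<e,e>>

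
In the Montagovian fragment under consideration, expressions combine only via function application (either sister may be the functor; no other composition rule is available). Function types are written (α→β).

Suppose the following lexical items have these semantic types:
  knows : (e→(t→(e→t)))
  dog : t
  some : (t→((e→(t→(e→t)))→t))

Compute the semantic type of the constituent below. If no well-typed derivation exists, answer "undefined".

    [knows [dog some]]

[dog some]: some is (t→((e→(t→(e→t)))→t)), dog is t; result ((e→(t→(e→t)))→t).
[knows [dog some]]: [dog some] is ((e→(t→(e→t)))→t), knows is (e→(t→(e→t))); result t.

t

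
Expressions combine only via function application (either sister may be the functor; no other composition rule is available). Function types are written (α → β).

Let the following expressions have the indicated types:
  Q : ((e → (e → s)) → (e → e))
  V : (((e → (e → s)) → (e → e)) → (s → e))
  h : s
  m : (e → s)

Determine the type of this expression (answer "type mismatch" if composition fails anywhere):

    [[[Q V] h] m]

s

[Q V] — V of type (((e → (e → s)) → (e → e)) → (s → e)) combines with Q of type ((e → (e → s)) → (e → e)): type (s → e).
[[Q V] h] — [Q V] of type (s → e) combines with h of type s: type e.
[[[Q V] h] m] — m of type (e → s) combines with [[Q V] h] of type e: type s.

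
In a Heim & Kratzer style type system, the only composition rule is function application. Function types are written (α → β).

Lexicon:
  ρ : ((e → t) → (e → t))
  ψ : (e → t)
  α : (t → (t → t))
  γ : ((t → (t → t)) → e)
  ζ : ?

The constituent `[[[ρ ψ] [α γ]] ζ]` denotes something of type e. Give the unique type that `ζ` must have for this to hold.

(t → e)

At [[[ρ ψ] [α γ]] ζ] (required: e): [[ρ ψ] [α γ]] is t, which is not a function with range e; hence ζ is the functor — type (t → e).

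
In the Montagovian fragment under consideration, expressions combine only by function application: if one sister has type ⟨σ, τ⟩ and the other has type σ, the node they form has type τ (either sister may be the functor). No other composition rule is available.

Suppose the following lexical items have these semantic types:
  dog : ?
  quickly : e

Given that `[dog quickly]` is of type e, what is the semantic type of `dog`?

[dog quickly] must have type e. The sister quickly has type e; that is not a function onto e, so dog must be the functor, of type ⟨e, e⟩.

⟨e, e⟩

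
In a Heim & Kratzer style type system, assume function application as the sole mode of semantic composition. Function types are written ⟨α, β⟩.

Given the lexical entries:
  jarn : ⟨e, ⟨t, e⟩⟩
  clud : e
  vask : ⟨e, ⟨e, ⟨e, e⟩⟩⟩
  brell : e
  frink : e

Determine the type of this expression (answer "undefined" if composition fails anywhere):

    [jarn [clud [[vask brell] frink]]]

[vask brell]: functor vask : ⟨e, ⟨e, ⟨e, e⟩⟩⟩, argument brell : e; result ⟨e, ⟨e, e⟩⟩.
[[vask brell] frink]: functor [vask brell] : ⟨e, ⟨e, e⟩⟩, argument frink : e; result ⟨e, e⟩.
[clud [[vask brell] frink]]: functor [[vask brell] frink] : ⟨e, e⟩, argument clud : e; result e.
[jarn [clud [[vask brell] frink]]]: functor jarn : ⟨e, ⟨t, e⟩⟩, argument [clud [[vask brell] frink]] : e; result ⟨t, e⟩.

⟨t, e⟩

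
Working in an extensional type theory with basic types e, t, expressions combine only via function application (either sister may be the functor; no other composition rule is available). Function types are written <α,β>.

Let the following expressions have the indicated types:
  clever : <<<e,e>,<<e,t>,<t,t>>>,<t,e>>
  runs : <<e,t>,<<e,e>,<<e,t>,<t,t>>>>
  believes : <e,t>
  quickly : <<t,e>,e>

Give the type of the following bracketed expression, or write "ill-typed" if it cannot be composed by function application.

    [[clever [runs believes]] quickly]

At [runs believes], runs : <<e,t>,<<e,e>,<<e,t>,<t,t>>>> takes believes : <e,t>, giving <<e,e>,<<e,t>,<t,t>>>.
At [clever [runs believes]], clever : <<<e,e>,<<e,t>,<t,t>>>,<t,e>> takes [runs believes] : <<e,e>,<<e,t>,<t,t>>>, giving <t,e>.
At [[clever [runs believes]] quickly], quickly : <<t,e>,e> takes [clever [runs believes]] : <t,e>, giving e.

e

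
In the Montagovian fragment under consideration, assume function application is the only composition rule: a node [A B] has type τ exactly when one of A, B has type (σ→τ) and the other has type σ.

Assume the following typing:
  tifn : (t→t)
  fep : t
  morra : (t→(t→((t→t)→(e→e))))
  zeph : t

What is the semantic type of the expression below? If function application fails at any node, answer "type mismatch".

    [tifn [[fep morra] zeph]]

[fep morra]: functor morra : (t→(t→((t→t)→(e→e)))), argument fep : t; result (t→((t→t)→(e→e))).
[[fep morra] zeph]: functor [fep morra] : (t→((t→t)→(e→e))), argument zeph : t; result ((t→t)→(e→e)).
[tifn [[fep morra] zeph]]: functor [[fep morra] zeph] : ((t→t)→(e→e)), argument tifn : (t→t); result (e→e).

(e→e)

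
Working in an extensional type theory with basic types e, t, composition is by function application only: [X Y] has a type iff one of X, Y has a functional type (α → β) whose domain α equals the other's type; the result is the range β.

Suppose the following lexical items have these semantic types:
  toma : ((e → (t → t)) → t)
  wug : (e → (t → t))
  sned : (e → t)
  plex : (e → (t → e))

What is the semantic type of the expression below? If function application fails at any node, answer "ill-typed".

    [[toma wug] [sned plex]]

ill-typed

[toma wug]: toma is ((e → (t → t)) → t), wug is (e → (t → t)); result t.
At [sned plex]: neither (e → t) nor (e → (t → e)) can take the other as argument; the node is ill-typed.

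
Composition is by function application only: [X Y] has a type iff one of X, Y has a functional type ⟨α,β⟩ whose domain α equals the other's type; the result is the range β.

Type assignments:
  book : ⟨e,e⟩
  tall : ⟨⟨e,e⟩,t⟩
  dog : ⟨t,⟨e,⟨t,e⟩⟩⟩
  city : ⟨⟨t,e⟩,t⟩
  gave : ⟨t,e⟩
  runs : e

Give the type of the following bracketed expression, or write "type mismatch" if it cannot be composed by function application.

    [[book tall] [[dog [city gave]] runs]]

e

[book tall]: ⟨⟨e,e⟩,t⟩ applied to ⟨e,e⟩ yields t.
[city gave]: ⟨⟨t,e⟩,t⟩ applied to ⟨t,e⟩ yields t.
[dog [city gave]]: ⟨t,⟨e,⟨t,e⟩⟩⟩ applied to t yields ⟨e,⟨t,e⟩⟩.
[[dog [city gave]] runs]: ⟨e,⟨t,e⟩⟩ applied to e yields ⟨t,e⟩.
[[book tall] [[dog [city gave]] runs]]: ⟨t,e⟩ applied to t yields e.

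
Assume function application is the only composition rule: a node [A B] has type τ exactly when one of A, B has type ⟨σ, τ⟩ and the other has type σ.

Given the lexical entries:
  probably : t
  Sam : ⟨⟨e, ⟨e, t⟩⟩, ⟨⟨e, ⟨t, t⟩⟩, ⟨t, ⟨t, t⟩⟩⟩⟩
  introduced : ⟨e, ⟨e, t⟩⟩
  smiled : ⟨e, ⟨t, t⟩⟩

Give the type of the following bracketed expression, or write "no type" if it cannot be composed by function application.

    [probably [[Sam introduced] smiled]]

⟨t, t⟩

At [Sam introduced], Sam : ⟨⟨e, ⟨e, t⟩⟩, ⟨⟨e, ⟨t, t⟩⟩, ⟨t, ⟨t, t⟩⟩⟩⟩ takes introduced : ⟨e, ⟨e, t⟩⟩, giving ⟨⟨e, ⟨t, t⟩⟩, ⟨t, ⟨t, t⟩⟩⟩.
At [[Sam introduced] smiled], [Sam introduced] : ⟨⟨e, ⟨t, t⟩⟩, ⟨t, ⟨t, t⟩⟩⟩ takes smiled : ⟨e, ⟨t, t⟩⟩, giving ⟨t, ⟨t, t⟩⟩.
At [probably [[Sam introduced] smiled]], [[Sam introduced] smiled] : ⟨t, ⟨t, t⟩⟩ takes probably : t, giving ⟨t, t⟩.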